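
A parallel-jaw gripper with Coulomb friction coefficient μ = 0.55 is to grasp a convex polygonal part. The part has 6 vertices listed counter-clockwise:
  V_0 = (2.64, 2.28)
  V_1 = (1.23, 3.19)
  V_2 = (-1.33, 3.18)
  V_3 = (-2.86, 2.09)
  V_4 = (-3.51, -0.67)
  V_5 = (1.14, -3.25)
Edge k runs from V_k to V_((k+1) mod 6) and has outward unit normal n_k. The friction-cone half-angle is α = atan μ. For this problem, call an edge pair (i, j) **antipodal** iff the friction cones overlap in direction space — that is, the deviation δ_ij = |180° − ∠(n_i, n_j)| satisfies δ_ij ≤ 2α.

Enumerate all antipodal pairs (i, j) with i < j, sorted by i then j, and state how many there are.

α = atan 0.55 = 28.81°;  2α = 57.62°
n_0 = (+0.5423, +0.8402)
n_1 = (-0.0039, +1.0000)
n_2 = (-0.5802, +0.8145)
n_3 = (-0.9734, +0.2292)
n_4 = (-0.4852, -0.8744)
n_5 = (+0.9651, -0.2618)
  (0,1): δ = 146.94°  ·
  (0,2): δ = 111.70°  ·
  (0,3): δ = 70.41°  ·
  (0,4): δ = 3.81°  ✓
  (0,5): δ = 107.66°  ·
  (1,2): δ = 144.76°  ·
  (1,3): δ = 103.48°  ·
  (1,4): δ = 29.25°  ✓
  (1,5): δ = 74.60°  ·
  (2,3): δ = 138.72°  ·
  (2,4): δ = 64.49°  ·
  (2,5): δ = 39.36°  ✓
  (3,4): δ = 105.77°  ·
  (3,5): δ = 1.92°  ✓
  (4,5): δ = 76.15°  ·
antipodal pairs: 4

count = 4; pairs: (0,4), (1,4), (2,5), (3,5)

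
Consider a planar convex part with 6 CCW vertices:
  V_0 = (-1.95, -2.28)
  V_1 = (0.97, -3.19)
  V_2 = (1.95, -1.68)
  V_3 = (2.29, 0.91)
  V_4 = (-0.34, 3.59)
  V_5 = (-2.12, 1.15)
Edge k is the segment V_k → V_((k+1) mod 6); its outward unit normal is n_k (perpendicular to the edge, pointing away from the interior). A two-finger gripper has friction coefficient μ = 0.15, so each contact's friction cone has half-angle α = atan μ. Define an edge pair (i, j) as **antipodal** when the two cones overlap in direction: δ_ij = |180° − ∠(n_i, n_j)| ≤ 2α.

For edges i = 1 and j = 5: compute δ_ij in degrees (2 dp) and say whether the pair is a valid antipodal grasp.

δ = 35.82°, invalid

α = atan 0.15 = 8.53°;  2α = 17.06°
edge 1: e_1 = (+0.98, +1.51);  n_1 = (+0.8388, -0.5444)
edge 5: e_5 = (+0.17, -3.43);  n_5 = (-0.9988, -0.0495)
∠(n_1, n_5) = 144.18°
δ = |180° − 144.18°| = 35.82°
35.82° > 2α = 17.06°  →  invalid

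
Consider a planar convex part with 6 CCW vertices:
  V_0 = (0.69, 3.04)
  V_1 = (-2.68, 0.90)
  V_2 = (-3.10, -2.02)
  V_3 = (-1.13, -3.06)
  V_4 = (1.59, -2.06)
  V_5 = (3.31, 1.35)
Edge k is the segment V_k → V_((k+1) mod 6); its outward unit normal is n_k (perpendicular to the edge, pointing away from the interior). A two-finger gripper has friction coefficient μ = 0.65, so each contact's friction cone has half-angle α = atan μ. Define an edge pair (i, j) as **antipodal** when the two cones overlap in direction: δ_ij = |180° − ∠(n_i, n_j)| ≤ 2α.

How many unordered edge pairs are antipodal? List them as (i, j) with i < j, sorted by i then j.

count = 8; pairs: (0,2), (0,3), (0,4), (1,3), (1,4), (1,5), (2,5), (3,5)

α = atan 0.65 = 33.02°;  2α = 66.05°
n_0 = (-0.5361, +0.8442)
n_1 = (-0.9898, +0.1424)
n_2 = (-0.4669, -0.8843)
n_3 = (+0.3451, -0.9386)
n_4 = (+0.8929, -0.4504)
n_5 = (+0.5421, +0.8403)
  (0,1): δ = 130.60°  ·
  (0,2): δ = 60.25°  ✓
  (0,3): δ = 12.23°  ✓
  (0,4): δ = 30.82°  ✓
  (0,5): δ = 114.76°  ·
  (1,2): δ = 109.65°  ·
  (1,3): δ = 61.63°  ✓
  (1,4): δ = 18.58°  ✓
  (1,5): δ = 65.36°  ✓
  (2,3): δ = 131.98°  ·
  (2,4): δ = 88.94°  ·
  (2,5): δ = 4.99°  ✓
  (3,4): δ = 136.95°  ·
  (3,5): δ = 53.01°  ✓
  (4,5): δ = 96.06°  ·
antipodal pairs: 8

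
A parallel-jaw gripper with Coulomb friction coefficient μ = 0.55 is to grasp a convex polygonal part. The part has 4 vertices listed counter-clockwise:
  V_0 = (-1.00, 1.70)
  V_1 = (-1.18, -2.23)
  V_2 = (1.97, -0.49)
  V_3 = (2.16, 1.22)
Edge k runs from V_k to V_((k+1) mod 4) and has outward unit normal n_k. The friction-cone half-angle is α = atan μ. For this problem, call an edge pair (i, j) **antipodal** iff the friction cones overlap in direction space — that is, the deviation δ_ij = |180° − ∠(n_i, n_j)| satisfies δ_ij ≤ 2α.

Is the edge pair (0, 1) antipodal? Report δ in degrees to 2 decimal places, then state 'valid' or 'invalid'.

δ = 58.46°, invalid

α = atan 0.55 = 28.81°;  2α = 57.62°
edge 0: e_0 = (-0.18, -3.93);  n_0 = (-0.9990, +0.0458)
edge 1: e_1 = (+3.15, +1.74);  n_1 = (+0.4835, -0.8753)
∠(n_0, n_1) = 121.54°
δ = |180° − 121.54°| = 58.46°
58.46° > 2α = 57.62°  →  invalid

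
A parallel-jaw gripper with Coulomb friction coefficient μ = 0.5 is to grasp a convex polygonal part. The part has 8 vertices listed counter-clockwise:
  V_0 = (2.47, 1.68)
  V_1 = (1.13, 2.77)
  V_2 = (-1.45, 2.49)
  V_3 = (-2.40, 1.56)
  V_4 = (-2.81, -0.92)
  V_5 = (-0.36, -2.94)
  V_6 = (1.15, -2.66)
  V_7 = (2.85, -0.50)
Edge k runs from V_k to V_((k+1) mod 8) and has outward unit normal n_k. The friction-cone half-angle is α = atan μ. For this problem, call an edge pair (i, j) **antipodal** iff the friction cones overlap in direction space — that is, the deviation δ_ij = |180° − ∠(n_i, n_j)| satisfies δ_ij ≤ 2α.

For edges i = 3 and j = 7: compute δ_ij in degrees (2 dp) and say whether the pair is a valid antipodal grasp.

δ = 19.28°, valid

α = atan 0.5 = 26.57°;  2α = 53.13°
edge 3: e_3 = (-0.41, -2.48);  n_3 = (-0.9866, +0.1631)
edge 7: e_7 = (-0.38, +2.18);  n_7 = (+0.9851, +0.1717)
∠(n_3, n_7) = 160.72°
δ = |180° − 160.72°| = 19.28°
19.28° ≤ 2α = 53.13°  →  valid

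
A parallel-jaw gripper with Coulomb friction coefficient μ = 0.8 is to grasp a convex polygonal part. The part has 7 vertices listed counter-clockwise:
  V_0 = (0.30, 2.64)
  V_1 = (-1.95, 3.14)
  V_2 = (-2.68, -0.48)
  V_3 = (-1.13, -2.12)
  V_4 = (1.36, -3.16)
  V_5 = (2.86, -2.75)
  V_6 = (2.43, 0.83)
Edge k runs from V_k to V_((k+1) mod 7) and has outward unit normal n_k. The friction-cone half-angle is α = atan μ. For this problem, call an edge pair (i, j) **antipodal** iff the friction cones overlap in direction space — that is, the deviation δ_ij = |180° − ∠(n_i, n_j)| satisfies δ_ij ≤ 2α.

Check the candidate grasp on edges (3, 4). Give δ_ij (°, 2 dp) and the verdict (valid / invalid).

α = atan 0.8 = 38.66°;  2α = 77.32°
edge 3: e_3 = (+2.49, -1.04);  n_3 = (-0.3854, -0.9227)
edge 4: e_4 = (+1.50, +0.41);  n_4 = (+0.2637, -0.9646)
∠(n_3, n_4) = 37.96°
δ = |180° − 37.96°| = 142.04°
142.04° > 2α = 77.32°  →  invalid

δ = 142.04°, invalid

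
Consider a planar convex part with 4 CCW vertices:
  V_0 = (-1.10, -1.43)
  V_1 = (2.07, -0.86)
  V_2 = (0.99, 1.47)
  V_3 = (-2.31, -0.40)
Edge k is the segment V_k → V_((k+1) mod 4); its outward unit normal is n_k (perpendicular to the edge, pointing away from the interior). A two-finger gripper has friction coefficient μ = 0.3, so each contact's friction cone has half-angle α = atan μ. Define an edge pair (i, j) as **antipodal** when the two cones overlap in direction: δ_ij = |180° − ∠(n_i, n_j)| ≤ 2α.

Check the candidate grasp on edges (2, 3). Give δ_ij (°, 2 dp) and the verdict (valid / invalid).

α = atan 0.3 = 16.70°;  2α = 33.40°
edge 2: e_2 = (-3.30, -1.87);  n_2 = (-0.4930, +0.8700)
edge 3: e_3 = (+1.21, -1.03);  n_3 = (-0.6482, -0.7615)
∠(n_2, n_3) = 110.06°
δ = |180° − 110.06°| = 69.94°
69.94° > 2α = 33.40°  →  invalid

δ = 69.94°, invalid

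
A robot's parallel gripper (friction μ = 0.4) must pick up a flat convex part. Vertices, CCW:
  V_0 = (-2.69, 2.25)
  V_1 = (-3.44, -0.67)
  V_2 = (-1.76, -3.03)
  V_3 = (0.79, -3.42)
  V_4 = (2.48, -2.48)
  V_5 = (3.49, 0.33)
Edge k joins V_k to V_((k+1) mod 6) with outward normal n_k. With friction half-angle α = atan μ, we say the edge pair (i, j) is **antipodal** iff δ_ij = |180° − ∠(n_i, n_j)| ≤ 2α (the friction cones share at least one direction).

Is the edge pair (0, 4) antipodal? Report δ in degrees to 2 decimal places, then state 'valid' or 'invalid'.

α = atan 0.4 = 21.80°;  2α = 43.60°
edge 0: e_0 = (-0.75, -2.92);  n_0 = (-0.9686, +0.2488)
edge 4: e_4 = (+1.01, +2.81);  n_4 = (+0.9411, -0.3382)
∠(n_0, n_4) = 174.64°
δ = |180° − 174.64°| = 5.36°
5.36° ≤ 2α = 43.60°  →  valid

δ = 5.36°, valid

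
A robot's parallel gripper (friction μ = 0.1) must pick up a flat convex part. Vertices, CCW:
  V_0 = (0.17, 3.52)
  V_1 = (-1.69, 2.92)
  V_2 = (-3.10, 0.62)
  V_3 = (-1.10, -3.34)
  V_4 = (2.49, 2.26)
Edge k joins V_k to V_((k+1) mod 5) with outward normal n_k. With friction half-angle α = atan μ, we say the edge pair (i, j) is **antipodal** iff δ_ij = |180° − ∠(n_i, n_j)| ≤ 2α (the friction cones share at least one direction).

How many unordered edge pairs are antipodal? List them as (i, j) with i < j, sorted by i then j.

count = 1; pairs: (1,3)

α = atan 0.1 = 5.71°;  2α = 11.42°
n_0 = (-0.3070, +0.9517)
n_1 = (-0.8525, +0.5226)
n_2 = (-0.8926, -0.4508)
n_3 = (+0.8419, -0.5397)
n_4 = (+0.4773, +0.8788)
  (0,1): δ = 139.39°  ·
  (0,2): δ = 81.08°  ·
  (0,3): δ = 39.46°  ·
  (0,4): δ = 133.61°  ·
  (1,2): δ = 121.69°  ·
  (1,3): δ = 1.15°  ✓
  (1,4): δ = 93.00°  ·
  (2,3): δ = 59.46°  ·
  (2,4): δ = 34.70°  ·
  (3,4): δ = 85.84°  ·
antipodal pairs: 1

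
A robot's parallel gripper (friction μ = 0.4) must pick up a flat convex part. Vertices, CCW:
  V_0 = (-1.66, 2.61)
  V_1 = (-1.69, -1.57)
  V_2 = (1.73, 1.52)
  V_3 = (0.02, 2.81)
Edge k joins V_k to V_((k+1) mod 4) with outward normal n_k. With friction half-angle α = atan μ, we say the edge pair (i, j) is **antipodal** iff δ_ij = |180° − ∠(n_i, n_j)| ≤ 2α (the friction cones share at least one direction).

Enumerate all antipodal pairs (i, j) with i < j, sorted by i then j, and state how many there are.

count = 1; pairs: (1,3)

α = atan 0.4 = 21.80°;  2α = 43.60°
n_0 = (-1.0000, +0.0072)
n_1 = (+0.6704, -0.7420)
n_2 = (+0.6022, +0.7983)
n_3 = (-0.1182, +0.9930)
  (0,1): δ = 47.49°  ·
  (0,2): δ = 53.38°  ·
  (0,3): δ = 97.20°  ·
  (1,2): δ = 79.13°  ·
  (1,3): δ = 35.31°  ✓
  (2,3): δ = 136.18°  ·
antipodal pairs: 1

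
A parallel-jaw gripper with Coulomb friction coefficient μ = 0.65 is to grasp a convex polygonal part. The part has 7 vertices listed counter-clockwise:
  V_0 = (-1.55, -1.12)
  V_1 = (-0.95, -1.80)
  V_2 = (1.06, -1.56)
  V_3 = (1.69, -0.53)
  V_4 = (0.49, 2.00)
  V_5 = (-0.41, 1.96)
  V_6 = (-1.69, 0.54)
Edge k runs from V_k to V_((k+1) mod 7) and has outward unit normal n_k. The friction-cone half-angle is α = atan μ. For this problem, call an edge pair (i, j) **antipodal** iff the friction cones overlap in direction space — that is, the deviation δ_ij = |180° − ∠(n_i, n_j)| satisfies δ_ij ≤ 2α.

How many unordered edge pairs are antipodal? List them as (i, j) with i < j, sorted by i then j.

α = atan 0.65 = 33.02°;  2α = 66.05°
n_0 = (-0.7498, -0.6616)
n_1 = (+0.1186, -0.9929)
n_2 = (+0.8531, -0.5218)
n_3 = (+0.9035, +0.4285)
n_4 = (-0.0444, +0.9990)
n_5 = (-0.7428, +0.6695)
n_6 = (-0.9965, -0.0840)
  (0,1): δ = 124.61°  ·
  (0,2): δ = 72.88°  ·
  (0,3): δ = 16.05°  ✓
  (0,4): δ = 51.12°  ✓
  (0,5): δ = 96.54°  ·
  (0,6): δ = 143.40°  ·
  (1,2): δ = 128.26°  ·
  (1,3): δ = 71.43°  ·
  (1,4): δ = 4.26°  ✓
  (1,5): δ = 41.16°  ✓
  (1,6): δ = 88.01°  ·
  (2,3): δ = 123.17°  ·
  (2,4): δ = 56.00°  ✓
  (2,5): δ = 10.58°  ✓
  (2,6): δ = 36.27°  ✓
  (3,4): δ = 112.83°  ·
  (3,5): δ = 67.41°  ·
  (3,6): δ = 20.55°  ✓
  (4,5): δ = 134.58°  ·
  (4,6): δ = 87.72°  ·
  (5,6): δ = 133.15°  ·
antipodal pairs: 8

count = 8; pairs: (0,3), (0,4), (1,4), (1,5), (2,4), (2,5), (2,6), (3,6)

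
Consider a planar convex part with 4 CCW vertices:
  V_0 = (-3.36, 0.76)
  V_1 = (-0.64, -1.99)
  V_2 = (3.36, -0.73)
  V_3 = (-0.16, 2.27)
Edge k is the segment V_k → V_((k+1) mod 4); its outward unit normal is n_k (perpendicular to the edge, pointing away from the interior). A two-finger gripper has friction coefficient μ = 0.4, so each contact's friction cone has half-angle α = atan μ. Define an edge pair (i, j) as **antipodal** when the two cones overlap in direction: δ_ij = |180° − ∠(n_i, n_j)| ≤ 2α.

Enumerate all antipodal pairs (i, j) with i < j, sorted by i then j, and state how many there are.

α = atan 0.4 = 21.80°;  2α = 43.60°
n_0 = (-0.7110, -0.7032)
n_1 = (+0.3004, -0.9538)
n_2 = (+0.6487, +0.7611)
n_3 = (-0.4267, +0.9044)
  (0,1): δ = 117.20°  ·
  (0,2): δ = 4.87°  ✓
  (0,3): δ = 70.58°  ·
  (1,2): δ = 57.92°  ·
  (1,3): δ = 7.78°  ✓
  (2,3): δ = 114.30°  ·
antipodal pairs: 2

count = 2; pairs: (0,2), (1,3)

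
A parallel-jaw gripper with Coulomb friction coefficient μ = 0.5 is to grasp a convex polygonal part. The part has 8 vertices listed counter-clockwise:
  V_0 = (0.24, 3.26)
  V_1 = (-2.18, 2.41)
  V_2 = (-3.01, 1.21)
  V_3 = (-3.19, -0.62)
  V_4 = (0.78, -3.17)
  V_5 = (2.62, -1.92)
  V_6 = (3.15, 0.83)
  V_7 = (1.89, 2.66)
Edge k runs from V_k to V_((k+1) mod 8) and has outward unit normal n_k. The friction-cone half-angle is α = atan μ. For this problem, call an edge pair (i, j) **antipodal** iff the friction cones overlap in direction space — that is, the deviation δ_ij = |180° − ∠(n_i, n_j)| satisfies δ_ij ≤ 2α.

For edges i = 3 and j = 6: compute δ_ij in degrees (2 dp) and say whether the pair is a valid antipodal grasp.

α = atan 0.5 = 26.57°;  2α = 53.13°
edge 3: e_3 = (+3.97, -2.55);  n_3 = (-0.5404, -0.8414)
edge 6: e_6 = (-1.26, +1.83);  n_6 = (+0.8236, +0.5671)
∠(n_3, n_6) = 157.26°
δ = |180° − 157.26°| = 22.74°
22.74° ≤ 2α = 53.13°  →  valid

δ = 22.74°, valid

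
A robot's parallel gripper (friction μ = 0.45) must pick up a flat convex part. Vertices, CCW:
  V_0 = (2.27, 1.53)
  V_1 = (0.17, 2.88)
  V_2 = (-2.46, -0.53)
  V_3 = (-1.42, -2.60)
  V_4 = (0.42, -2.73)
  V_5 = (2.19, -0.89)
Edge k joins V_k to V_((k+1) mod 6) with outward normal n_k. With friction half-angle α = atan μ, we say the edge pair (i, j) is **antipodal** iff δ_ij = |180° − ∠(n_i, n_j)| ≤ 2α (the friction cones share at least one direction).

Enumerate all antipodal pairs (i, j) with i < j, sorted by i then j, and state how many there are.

count = 5; pairs: (0,2), (0,3), (1,4), (1,5), (2,5)

α = atan 0.45 = 24.23°;  2α = 48.46°
n_0 = (+0.5408, +0.8412)
n_1 = (-0.7918, +0.6107)
n_2 = (-0.8936, -0.4489)
n_3 = (-0.0705, -0.9975)
n_4 = (+0.7207, -0.6933)
n_5 = (+0.9995, -0.0330)
  (0,1): δ = 94.91°  ·
  (0,2): δ = 30.59°  ✓
  (0,3): δ = 28.69°  ✓
  (0,4): δ = 78.85°  ·
  (0,5): δ = 120.84°  ·
  (1,2): δ = 115.68°  ·
  (1,3): δ = 56.40°  ·
  (1,4): δ = 6.25°  ✓
  (1,5): δ = 35.75°  ✓
  (2,3): δ = 120.72°  ·
  (2,4): δ = 70.56°  ·
  (2,5): δ = 28.57°  ✓
  (3,4): δ = 129.85°  ·
  (3,5): δ = 87.85°  ·
  (4,5): δ = 138.00°  ·
antipodal pairs: 5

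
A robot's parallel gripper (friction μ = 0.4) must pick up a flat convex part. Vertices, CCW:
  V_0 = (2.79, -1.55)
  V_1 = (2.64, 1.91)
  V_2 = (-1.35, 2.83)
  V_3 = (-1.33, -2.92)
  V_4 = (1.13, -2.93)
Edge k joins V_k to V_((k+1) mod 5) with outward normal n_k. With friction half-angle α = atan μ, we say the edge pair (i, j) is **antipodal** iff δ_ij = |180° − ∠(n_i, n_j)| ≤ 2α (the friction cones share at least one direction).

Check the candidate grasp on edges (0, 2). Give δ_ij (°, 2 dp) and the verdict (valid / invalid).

α = atan 0.4 = 21.80°;  2α = 43.60°
edge 0: e_0 = (-0.15, +3.46);  n_0 = (+0.9991, +0.0433)
edge 2: e_2 = (+0.02, -5.75);  n_2 = (-1.0000, -0.0035)
∠(n_0, n_2) = 177.72°
δ = |180° − 177.72°| = 2.28°
2.28° ≤ 2α = 43.60°  →  valid

δ = 2.28°, valid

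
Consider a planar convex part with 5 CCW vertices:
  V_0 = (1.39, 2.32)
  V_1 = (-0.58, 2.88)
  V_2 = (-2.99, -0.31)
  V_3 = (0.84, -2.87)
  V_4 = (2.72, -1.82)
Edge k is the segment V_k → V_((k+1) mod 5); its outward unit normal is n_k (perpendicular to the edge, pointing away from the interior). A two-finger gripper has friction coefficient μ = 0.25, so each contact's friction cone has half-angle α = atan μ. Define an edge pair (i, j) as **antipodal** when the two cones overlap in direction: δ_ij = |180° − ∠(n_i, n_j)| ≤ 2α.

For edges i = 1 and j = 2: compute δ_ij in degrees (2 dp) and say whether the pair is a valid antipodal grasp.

α = atan 0.25 = 14.04°;  2α = 28.07°
edge 1: e_1 = (-2.41, -3.19);  n_1 = (-0.7979, +0.6028)
edge 2: e_2 = (+3.83, -2.56);  n_2 = (-0.5557, -0.8314)
∠(n_1, n_2) = 93.31°
δ = |180° − 93.31°| = 86.69°
86.69° > 2α = 28.07°  →  invalid

δ = 86.69°, invalid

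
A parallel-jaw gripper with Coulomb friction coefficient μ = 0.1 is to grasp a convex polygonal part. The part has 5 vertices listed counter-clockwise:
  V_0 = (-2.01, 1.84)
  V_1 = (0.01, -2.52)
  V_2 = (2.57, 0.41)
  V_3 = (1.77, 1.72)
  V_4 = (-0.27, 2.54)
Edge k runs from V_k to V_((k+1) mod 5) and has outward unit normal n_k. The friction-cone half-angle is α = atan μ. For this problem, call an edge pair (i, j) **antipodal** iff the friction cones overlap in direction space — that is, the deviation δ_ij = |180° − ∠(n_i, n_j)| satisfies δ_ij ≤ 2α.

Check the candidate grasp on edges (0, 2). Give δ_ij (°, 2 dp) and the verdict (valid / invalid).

δ = 6.55°, valid

α = atan 0.1 = 5.71°;  2α = 11.42°
edge 0: e_0 = (+2.02, -4.36);  n_0 = (-0.9073, -0.4204)
edge 2: e_2 = (-0.80, +1.31);  n_2 = (+0.8534, +0.5212)
∠(n_0, n_2) = 173.45°
δ = |180° − 173.45°| = 6.55°
6.55° ≤ 2α = 11.42°  →  valid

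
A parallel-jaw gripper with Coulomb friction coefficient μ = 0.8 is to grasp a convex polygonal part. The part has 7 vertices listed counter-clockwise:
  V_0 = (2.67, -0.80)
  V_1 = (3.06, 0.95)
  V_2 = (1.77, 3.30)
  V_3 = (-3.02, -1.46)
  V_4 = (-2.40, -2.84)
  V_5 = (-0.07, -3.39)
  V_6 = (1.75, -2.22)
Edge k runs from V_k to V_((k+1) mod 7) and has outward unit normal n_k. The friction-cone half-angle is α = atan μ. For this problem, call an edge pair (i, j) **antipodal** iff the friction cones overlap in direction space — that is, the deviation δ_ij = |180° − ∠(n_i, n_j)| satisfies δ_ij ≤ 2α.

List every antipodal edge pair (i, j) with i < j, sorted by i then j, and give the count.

α = atan 0.8 = 38.66°;  2α = 77.32°
n_0 = (+0.9761, -0.2175)
n_1 = (+0.8766, +0.4812)
n_2 = (-0.7049, +0.7093)
n_3 = (-0.9122, -0.4098)
n_4 = (-0.2297, -0.9733)
n_5 = (+0.5408, -0.8412)
n_6 = (+0.8393, -0.5437)
  (0,1): δ = 138.67°  ·
  (0,2): δ = 32.62°  ✓
  (0,3): δ = 36.76°  ✓
  (0,4): δ = 89.28°  ·
  (0,5): δ = 135.30°  ·
  (0,6): δ = 159.62°  ·
  (1,2): δ = 73.94°  ✓
  (1,3): δ = 4.57°  ✓
  (1,4): δ = 47.95°  ✓
  (1,5): δ = 93.97°  ·
  (1,6): δ = 118.30°  ·
  (2,3): δ = 110.63°  ·
  (2,4): δ = 58.10°  ✓
  (2,5): δ = 12.08°  ✓
  (2,6): δ = 12.24°  ✓
  (3,4): δ = 127.47°  ·
  (3,5): δ = 81.46°  ·
  (3,6): δ = 57.13°  ✓
  (4,5): δ = 133.98°  ·
  (4,6): δ = 109.66°  ·
  (5,6): δ = 155.67°  ·
antipodal pairs: 9

count = 9; pairs: (0,2), (0,3), (1,2), (1,3), (1,4), (2,4), (2,5), (2,6), (3,6)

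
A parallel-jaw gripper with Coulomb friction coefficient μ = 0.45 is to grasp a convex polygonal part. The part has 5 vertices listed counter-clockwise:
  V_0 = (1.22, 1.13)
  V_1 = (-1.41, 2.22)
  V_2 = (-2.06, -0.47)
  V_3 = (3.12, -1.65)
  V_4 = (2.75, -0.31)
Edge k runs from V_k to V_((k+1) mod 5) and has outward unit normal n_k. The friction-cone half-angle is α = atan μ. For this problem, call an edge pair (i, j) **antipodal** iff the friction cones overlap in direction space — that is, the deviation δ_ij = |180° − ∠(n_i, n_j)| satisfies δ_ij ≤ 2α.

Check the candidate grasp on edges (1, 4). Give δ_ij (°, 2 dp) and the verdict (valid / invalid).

α = atan 0.45 = 24.23°;  2α = 48.46°
edge 1: e_1 = (-0.65, -2.69);  n_1 = (-0.9720, +0.2349)
edge 4: e_4 = (-1.53, +1.44);  n_4 = (+0.6854, +0.7282)
∠(n_1, n_4) = 119.68°
δ = |180° − 119.68°| = 60.32°
60.32° > 2α = 48.46°  →  invalid

δ = 60.32°, invalid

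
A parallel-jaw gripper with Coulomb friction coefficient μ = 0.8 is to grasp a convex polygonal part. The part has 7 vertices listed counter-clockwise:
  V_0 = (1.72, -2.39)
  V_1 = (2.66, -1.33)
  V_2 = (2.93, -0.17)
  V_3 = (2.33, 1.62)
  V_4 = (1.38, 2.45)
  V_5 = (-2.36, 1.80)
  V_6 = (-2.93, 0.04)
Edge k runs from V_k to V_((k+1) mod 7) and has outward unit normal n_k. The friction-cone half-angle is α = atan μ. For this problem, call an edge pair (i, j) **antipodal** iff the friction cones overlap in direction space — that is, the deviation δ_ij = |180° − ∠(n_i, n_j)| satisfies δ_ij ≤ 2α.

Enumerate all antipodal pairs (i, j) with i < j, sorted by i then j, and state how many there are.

count = 10; pairs: (0,4), (0,5), (1,4), (1,5), (1,6), (2,5), (2,6), (3,5), (3,6), (4,6)

α = atan 0.8 = 38.66°;  2α = 77.32°
n_0 = (+0.7482, -0.6635)
n_1 = (+0.9740, -0.2267)
n_2 = (+0.9482, +0.3178)
n_3 = (+0.6579, +0.7531)
n_4 = (-0.1712, +0.9852)
n_5 = (-0.9514, +0.3081)
n_6 = (-0.4632, -0.8863)
  (0,1): δ = 151.54°  ·
  (0,2): δ = 119.90°  ·
  (0,3): δ = 89.58°  ·
  (0,4): δ = 38.57°  ✓
  (0,5): δ = 23.62°  ✓
  (0,6): δ = 103.98°  ·
  (1,2): δ = 148.37°  ·
  (1,3): δ = 118.04°  ·
  (1,4): δ = 67.04°  ✓
  (1,5): δ = 4.84°  ✓
  (1,6): δ = 75.51°  ✓
  (2,3): δ = 149.67°  ·
  (2,4): δ = 98.67°  ·
  (2,5): δ = 36.48°  ✓
  (2,6): δ = 43.88°  ✓
  (3,4): δ = 129.00°  ·
  (3,5): δ = 66.80°  ✓
  (3,6): δ = 13.55°  ✓
  (4,5): δ = 117.80°  ·
  (4,6): δ = 37.45°  ✓
  (5,6): δ = 99.65°  ·
antipodal pairs: 10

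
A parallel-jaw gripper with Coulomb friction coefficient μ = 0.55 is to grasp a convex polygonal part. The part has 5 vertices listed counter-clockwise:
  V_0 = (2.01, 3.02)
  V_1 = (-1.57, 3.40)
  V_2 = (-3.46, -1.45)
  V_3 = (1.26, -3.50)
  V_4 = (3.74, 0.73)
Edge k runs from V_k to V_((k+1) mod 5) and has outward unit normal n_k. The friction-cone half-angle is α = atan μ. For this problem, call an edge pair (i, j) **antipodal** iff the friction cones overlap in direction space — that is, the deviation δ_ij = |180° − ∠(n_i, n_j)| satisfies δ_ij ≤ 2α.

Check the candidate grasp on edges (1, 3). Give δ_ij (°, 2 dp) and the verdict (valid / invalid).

α = atan 0.55 = 28.81°;  2α = 57.62°
edge 1: e_1 = (-1.89, -4.85);  n_1 = (-0.9318, +0.3631)
edge 3: e_3 = (+2.48, +4.23);  n_3 = (+0.8627, -0.5058)
∠(n_1, n_3) = 170.91°
δ = |180° − 170.91°| = 9.09°
9.09° ≤ 2α = 57.62°  →  valid

δ = 9.09°, valid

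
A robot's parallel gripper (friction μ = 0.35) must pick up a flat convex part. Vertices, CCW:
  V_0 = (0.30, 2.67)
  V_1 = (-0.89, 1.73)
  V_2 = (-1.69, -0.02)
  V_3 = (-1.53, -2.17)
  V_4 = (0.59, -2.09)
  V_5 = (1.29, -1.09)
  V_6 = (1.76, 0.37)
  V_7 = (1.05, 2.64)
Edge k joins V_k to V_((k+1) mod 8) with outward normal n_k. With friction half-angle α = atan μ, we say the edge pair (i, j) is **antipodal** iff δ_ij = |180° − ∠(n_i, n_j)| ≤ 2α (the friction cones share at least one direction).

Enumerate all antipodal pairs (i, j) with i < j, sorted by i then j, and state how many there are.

α = atan 0.35 = 19.29°;  2α = 38.58°
n_0 = (-0.6199, +0.7847)
n_1 = (-0.9095, +0.4158)
n_2 = (-0.9972, -0.0742)
n_3 = (+0.0377, -0.9993)
n_4 = (+0.8192, -0.5735)
n_5 = (+0.9519, -0.3064)
n_6 = (+0.9544, +0.2985)
n_7 = (+0.0400, +0.9992)
  (0,1): δ = 152.87°  ·
  (0,2): δ = 124.05°  ·
  (0,3): δ = 36.14°  ✓
  (0,4): δ = 16.70°  ✓
  (0,5): δ = 33.85°  ✓
  (0,6): δ = 69.06°  ·
  (0,7): δ = 139.40°  ·
  (1,2): δ = 151.18°  ·
  (1,3): δ = 63.27°  ·
  (1,4): δ = 10.42°  ✓
  (1,5): δ = 6.72°  ✓
  (1,6): δ = 41.94°  ·
  (1,7): δ = 112.28°  ·
  (2,3): δ = 92.09°  ·
  (2,4): δ = 39.25°  ·
  (2,5): δ = 22.10°  ✓
  (2,6): δ = 13.11°  ✓
  (2,7): δ = 83.45°  ·
  (3,4): δ = 127.15°  ·
  (3,5): δ = 110.01°  ·
  (3,6): δ = 74.79°  ·
  (3,7): δ = 4.45°  ✓
  (4,5): δ = 162.85°  ·
  (4,6): δ = 127.64°  ·
  (4,7): δ = 57.30°  ·
  (5,6): δ = 144.79°  ·
  (5,7): δ = 74.45°  ·
  (6,7): δ = 109.66°  ·
antipodal pairs: 8

count = 8; pairs: (0,3), (0,4), (0,5), (1,4), (1,5), (2,5), (2,6), (3,7)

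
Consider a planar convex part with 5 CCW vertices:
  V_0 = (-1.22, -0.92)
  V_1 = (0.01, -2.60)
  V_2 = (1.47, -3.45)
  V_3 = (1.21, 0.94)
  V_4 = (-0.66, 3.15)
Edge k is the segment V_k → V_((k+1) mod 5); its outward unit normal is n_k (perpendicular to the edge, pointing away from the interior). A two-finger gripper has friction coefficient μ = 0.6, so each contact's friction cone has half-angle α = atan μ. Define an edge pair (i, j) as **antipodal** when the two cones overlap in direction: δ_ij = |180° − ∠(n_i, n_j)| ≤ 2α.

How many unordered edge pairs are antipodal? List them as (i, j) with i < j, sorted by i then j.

α = atan 0.6 = 30.96°;  2α = 61.93°
n_0 = (-0.8069, -0.5907)
n_1 = (-0.5031, -0.8642)
n_2 = (+0.9983, +0.0591)
n_3 = (+0.7634, +0.6459)
n_4 = (-0.9907, +0.1363)
  (0,1): δ = 156.42°  ·
  (0,2): δ = 32.82°  ✓
  (0,3): δ = 4.03°  ✓
  (0,4): δ = 135.96°  ·
  (1,2): δ = 56.40°  ✓
  (1,3): δ = 19.56°  ✓
  (1,4): δ = 112.37°  ·
  (2,3): δ = 143.15°  ·
  (2,4): δ = 11.22°  ✓
  (3,4): δ = 48.07°  ✓
antipodal pairs: 6

count = 6; pairs: (0,2), (0,3), (1,2), (1,3), (2,4), (3,4)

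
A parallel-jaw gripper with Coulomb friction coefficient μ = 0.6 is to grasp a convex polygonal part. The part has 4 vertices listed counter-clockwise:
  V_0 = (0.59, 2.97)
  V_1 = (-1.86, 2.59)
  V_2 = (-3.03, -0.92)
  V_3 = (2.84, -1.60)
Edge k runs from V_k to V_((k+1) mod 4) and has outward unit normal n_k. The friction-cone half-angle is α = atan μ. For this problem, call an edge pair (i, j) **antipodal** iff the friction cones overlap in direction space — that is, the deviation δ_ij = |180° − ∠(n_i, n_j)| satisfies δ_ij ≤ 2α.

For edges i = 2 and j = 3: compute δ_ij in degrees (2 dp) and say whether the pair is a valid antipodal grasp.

α = atan 0.6 = 30.96°;  2α = 61.93°
edge 2: e_2 = (+5.87, -0.68);  n_2 = (-0.1151, -0.9934)
edge 3: e_3 = (-2.25, +4.57);  n_3 = (+0.8972, +0.4417)
∠(n_2, n_3) = 122.82°
δ = |180° − 122.82°| = 57.18°
57.18° ≤ 2α = 61.93°  →  valid

δ = 57.18°, valid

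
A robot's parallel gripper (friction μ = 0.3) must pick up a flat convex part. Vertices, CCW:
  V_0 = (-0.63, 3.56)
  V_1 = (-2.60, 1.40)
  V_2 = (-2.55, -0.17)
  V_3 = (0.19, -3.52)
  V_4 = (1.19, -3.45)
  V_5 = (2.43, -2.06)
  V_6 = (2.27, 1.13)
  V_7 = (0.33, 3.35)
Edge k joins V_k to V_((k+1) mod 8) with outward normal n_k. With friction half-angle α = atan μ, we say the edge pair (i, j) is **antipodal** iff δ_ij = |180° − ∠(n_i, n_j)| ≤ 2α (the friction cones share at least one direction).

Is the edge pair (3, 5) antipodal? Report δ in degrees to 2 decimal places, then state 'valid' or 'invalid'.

δ = 91.13°, invalid

α = atan 0.3 = 16.70°;  2α = 33.40°
edge 3: e_3 = (+1.00, +0.07);  n_3 = (+0.0698, -0.9976)
edge 5: e_5 = (-0.16, +3.19);  n_5 = (+0.9987, +0.0501)
∠(n_3, n_5) = 88.87°
δ = |180° − 88.87°| = 91.13°
91.13° > 2α = 33.40°  →  invalid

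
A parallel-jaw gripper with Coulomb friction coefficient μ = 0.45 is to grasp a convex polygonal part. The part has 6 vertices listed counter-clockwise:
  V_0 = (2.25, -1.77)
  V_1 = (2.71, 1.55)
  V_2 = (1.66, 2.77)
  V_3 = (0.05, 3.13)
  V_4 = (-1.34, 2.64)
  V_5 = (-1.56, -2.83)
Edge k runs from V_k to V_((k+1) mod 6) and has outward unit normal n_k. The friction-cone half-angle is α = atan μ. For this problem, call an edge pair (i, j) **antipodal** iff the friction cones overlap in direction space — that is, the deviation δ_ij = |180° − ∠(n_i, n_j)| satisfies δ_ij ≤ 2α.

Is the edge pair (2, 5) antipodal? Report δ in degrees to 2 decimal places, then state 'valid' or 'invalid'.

δ = 28.15°, valid

α = atan 0.45 = 24.23°;  2α = 48.46°
edge 2: e_2 = (-1.61, +0.36);  n_2 = (+0.2182, +0.9759)
edge 5: e_5 = (+3.81, +1.06);  n_5 = (+0.2680, -0.9634)
∠(n_2, n_5) = 151.85°
δ = |180° − 151.85°| = 28.15°
28.15° ≤ 2α = 48.46°  →  valid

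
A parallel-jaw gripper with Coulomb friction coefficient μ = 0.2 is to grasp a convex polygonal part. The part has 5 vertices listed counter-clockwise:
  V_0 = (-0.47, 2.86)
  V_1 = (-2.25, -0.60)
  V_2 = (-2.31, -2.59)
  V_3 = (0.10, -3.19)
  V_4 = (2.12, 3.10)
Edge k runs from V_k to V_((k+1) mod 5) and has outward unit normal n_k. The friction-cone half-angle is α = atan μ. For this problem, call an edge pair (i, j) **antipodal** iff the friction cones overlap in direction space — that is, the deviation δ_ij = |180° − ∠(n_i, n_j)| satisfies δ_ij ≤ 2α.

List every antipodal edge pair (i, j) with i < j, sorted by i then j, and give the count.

count = 3; pairs: (0,3), (1,3), (2,4)

α = atan 0.2 = 11.31°;  2α = 22.62°
n_0 = (-0.8892, +0.4575)
n_1 = (-0.9995, +0.0301)
n_2 = (-0.2416, -0.9704)
n_3 = (+0.9521, -0.3058)
n_4 = (-0.0923, +0.9957)
  (0,1): δ = 154.50°  ·
  (0,2): δ = 76.76°  ·
  (0,3): δ = 9.42°  ✓
  (0,4): δ = 122.52°  ·
  (1,2): δ = 102.25°  ·
  (1,3): δ = 16.08°  ✓
  (1,4): δ = 97.02°  ·
  (2,3): δ = 93.82°  ·
  (2,4): δ = 19.27°  ✓
  (3,4): δ = 66.90°  ·
antipodal pairs: 3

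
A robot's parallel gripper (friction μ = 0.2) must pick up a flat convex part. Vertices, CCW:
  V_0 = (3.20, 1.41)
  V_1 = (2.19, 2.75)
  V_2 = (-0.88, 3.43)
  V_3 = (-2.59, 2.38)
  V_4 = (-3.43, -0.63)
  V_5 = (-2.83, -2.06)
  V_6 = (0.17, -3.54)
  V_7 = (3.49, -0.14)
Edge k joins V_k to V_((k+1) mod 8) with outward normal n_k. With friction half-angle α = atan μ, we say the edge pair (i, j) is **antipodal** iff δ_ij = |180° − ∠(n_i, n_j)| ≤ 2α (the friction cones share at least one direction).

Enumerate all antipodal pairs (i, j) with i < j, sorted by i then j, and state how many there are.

count = 4; pairs: (0,4), (1,5), (2,6), (4,7)

α = atan 0.2 = 11.31°;  2α = 22.62°
n_0 = (+0.7986, +0.6019)
n_1 = (+0.2163, +0.9763)
n_2 = (-0.5233, +0.8522)
n_3 = (-0.9632, +0.2688)
n_4 = (-0.9221, -0.3869)
n_5 = (-0.4424, -0.8968)
n_6 = (+0.7155, -0.6986)
n_7 = (+0.9829, +0.1839)
  (0,1): δ = 139.50°  ·
  (0,2): δ = 95.46°  ·
  (0,3): δ = 52.60°  ·
  (0,4): δ = 14.24°  ✓
  (0,5): δ = 26.73°  ·
  (0,6): δ = 98.68°  ·
  (0,7): δ = 153.59°  ·
  (1,2): δ = 135.96°  ·
  (1,3): δ = 93.10°  ·
  (1,4): δ = 54.75°  ·
  (1,5): δ = 13.77°  ✓
  (1,6): δ = 58.17°  ·
  (1,7): δ = 113.09°  ·
  (2,3): δ = 137.14°  ·
  (2,4): δ = 98.79°  ·
  (2,5): δ = 57.81°  ·
  (2,6): δ = 14.13°  ✓
  (2,7): δ = 69.05°  ·
  (3,4): δ = 141.65°  ·
  (3,5): δ = 100.67°  ·
  (3,6): δ = 28.73°  ·
  (3,7): δ = 26.19°  ·
  (4,5): δ = 139.02°  ·
  (4,6): δ = 67.08°  ·
  (4,7): δ = 12.16°  ✓
  (5,6): δ = 108.06°  ·
  (5,7): δ = 53.14°  ·
  (6,7): δ = 125.08°  ·
antipodal pairs: 4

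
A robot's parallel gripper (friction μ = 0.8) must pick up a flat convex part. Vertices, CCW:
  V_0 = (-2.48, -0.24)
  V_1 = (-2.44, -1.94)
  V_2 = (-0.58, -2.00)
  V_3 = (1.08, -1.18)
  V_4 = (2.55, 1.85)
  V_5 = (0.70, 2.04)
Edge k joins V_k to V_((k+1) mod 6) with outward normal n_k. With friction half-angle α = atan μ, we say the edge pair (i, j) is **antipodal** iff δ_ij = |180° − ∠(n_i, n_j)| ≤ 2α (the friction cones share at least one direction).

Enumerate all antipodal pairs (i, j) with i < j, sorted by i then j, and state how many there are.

count = 8; pairs: (0,2), (0,3), (1,4), (1,5), (2,4), (2,5), (3,4), (3,5)

α = atan 0.8 = 38.66°;  2α = 77.32°
n_0 = (-0.9997, -0.0235)
n_1 = (-0.0322, -0.9995)
n_2 = (+0.4429, -0.8966)
n_3 = (+0.8997, -0.4365)
n_4 = (+0.1022, +0.9948)
n_5 = (-0.5827, +0.8127)
  (0,1): δ = 93.20°  ·
  (0,2): δ = 65.06°  ✓
  (0,3): δ = 27.23°  ✓
  (0,4): δ = 82.79°  ·
  (0,5): δ = 124.29°  ·
  (1,2): δ = 151.86°  ·
  (1,3): δ = 114.03°  ·
  (1,4): δ = 4.02°  ✓
  (1,5): δ = 37.49°  ✓
  (2,3): δ = 142.17°  ·
  (2,4): δ = 32.15°  ✓
  (2,5): δ = 9.35°  ✓
  (3,4): δ = 69.98°  ✓
  (3,5): δ = 28.48°  ✓
  (4,5): δ = 138.50°  ·
antipodal pairs: 8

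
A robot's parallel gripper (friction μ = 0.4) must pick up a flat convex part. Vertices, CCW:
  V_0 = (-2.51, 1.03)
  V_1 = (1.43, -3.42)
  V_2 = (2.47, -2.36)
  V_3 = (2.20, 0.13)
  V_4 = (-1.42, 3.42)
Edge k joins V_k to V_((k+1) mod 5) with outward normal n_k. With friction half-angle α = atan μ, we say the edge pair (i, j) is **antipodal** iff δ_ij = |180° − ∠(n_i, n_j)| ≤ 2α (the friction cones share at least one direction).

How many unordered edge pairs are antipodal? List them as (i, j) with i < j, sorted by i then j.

count = 4; pairs: (0,2), (0,3), (1,4), (2,4)

α = atan 0.4 = 21.80°;  2α = 43.60°
n_0 = (-0.7487, -0.6629)
n_1 = (+0.7138, -0.7003)
n_2 = (+0.9942, +0.1078)
n_3 = (+0.6726, +0.7400)
n_4 = (-0.9098, +0.4149)
  (0,1): δ = 85.98°  ·
  (0,2): δ = 35.33°  ✓
  (0,3): δ = 6.21°  ✓
  (0,4): δ = 113.96°  ·
  (1,2): δ = 129.36°  ·
  (1,3): δ = 87.81°  ·
  (1,4): δ = 19.94°  ✓
  (2,3): δ = 138.45°  ·
  (2,4): δ = 30.70°  ✓
  (3,4): δ = 72.25°  ·
antipodal pairs: 4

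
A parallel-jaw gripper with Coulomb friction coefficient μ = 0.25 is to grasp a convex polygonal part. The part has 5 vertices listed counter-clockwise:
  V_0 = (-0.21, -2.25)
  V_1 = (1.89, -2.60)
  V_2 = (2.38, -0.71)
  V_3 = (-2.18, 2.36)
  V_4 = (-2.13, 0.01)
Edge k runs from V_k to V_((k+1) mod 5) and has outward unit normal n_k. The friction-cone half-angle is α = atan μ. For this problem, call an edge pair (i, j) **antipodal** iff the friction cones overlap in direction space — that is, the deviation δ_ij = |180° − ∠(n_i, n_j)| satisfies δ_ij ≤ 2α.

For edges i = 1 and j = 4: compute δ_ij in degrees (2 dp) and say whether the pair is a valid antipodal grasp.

δ = 54.88°, invalid

α = atan 0.25 = 14.04°;  2α = 28.07°
edge 1: e_1 = (+0.49, +1.89);  n_1 = (+0.9680, -0.2510)
edge 4: e_4 = (+1.92, -2.26);  n_4 = (-0.7621, -0.6475)
∠(n_1, n_4) = 125.12°
δ = |180° − 125.12°| = 54.88°
54.88° > 2α = 28.07°  →  invalid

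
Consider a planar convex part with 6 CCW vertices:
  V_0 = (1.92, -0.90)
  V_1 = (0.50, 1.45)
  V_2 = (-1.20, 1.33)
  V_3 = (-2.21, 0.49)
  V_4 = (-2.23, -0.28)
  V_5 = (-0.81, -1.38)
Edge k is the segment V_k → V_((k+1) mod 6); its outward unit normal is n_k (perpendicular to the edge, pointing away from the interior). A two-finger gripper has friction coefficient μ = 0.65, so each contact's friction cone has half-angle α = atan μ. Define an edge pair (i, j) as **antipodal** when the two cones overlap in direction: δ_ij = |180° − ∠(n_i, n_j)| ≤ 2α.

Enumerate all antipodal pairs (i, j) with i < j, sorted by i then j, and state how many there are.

count = 5; pairs: (0,3), (0,4), (1,4), (1,5), (2,5)

α = atan 0.65 = 33.02°;  2α = 66.05°
n_0 = (+0.8559, +0.5172)
n_1 = (-0.0704, +0.9975)
n_2 = (-0.6394, +0.7688)
n_3 = (-0.9997, +0.0260)
n_4 = (-0.6124, -0.7905)
n_5 = (+0.1732, -0.9849)
  (0,1): δ = 117.10°  ·
  (0,2): δ = 81.39°  ·
  (0,3): δ = 32.63°  ✓
  (0,4): δ = 21.09°  ✓
  (0,5): δ = 68.83°  ·
  (1,2): δ = 144.29°  ·
  (1,3): δ = 95.53°  ·
  (1,4): δ = 41.80°  ✓
  (1,5): δ = 5.93°  ✓
  (2,3): δ = 131.24°  ·
  (2,4): δ = 77.51°  ·
  (2,5): δ = 29.78°  ✓
  (3,4): δ = 126.28°  ·
  (3,5): δ = 78.54°  ·
  (4,5): δ = 132.26°  ·
antipodal pairs: 5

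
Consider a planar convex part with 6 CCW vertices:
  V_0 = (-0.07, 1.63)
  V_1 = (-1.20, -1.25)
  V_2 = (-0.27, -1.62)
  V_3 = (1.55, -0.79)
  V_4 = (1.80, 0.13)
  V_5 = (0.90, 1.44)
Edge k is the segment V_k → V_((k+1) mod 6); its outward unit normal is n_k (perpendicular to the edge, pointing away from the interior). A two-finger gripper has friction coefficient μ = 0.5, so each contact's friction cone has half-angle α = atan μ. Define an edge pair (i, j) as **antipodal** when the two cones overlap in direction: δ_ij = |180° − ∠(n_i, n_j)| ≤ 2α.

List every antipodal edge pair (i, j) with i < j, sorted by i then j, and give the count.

count = 5; pairs: (0,2), (0,3), (1,4), (1,5), (2,5)

α = atan 0.5 = 26.57°;  2α = 53.13°
n_0 = (-0.9309, +0.3653)
n_1 = (-0.3697, -0.9292)
n_2 = (+0.4149, -0.9099)
n_3 = (+0.9650, -0.2622)
n_4 = (+0.8242, +0.5663)
n_5 = (+0.1922, +0.9814)
  (0,1): δ = 90.27°  ·
  (0,2): δ = 44.06°  ✓
  (0,3): δ = 6.22°  ✓
  (0,4): δ = 55.91°  ·
  (0,5): δ = 100.34°  ·
  (1,2): δ = 133.79°  ·
  (1,3): δ = 83.51°  ·
  (1,4): δ = 33.81°  ✓
  (1,5): δ = 10.61°  ✓
  (2,3): δ = 129.72°  ·
  (2,4): δ = 80.03°  ·
  (2,5): δ = 35.60°  ✓
  (3,4): δ = 130.31°  ·
  (3,5): δ = 85.88°  ·
  (4,5): δ = 135.57°  ·
antipodal pairs: 5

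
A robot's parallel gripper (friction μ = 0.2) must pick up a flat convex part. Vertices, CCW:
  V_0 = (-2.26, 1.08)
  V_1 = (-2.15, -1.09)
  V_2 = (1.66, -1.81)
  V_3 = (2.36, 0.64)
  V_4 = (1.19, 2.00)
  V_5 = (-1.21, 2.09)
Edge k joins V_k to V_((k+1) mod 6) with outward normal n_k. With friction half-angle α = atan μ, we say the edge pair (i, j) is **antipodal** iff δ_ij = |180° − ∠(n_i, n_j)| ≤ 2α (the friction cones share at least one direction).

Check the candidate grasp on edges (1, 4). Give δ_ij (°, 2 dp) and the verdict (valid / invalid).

δ = 8.55°, valid

α = atan 0.2 = 11.31°;  2α = 22.62°
edge 1: e_1 = (+3.81, -0.72);  n_1 = (-0.1857, -0.9826)
edge 4: e_4 = (-2.40, +0.09);  n_4 = (+0.0375, +0.9993)
∠(n_1, n_4) = 171.45°
δ = |180° − 171.45°| = 8.55°
8.55° ≤ 2α = 22.62°  →  valid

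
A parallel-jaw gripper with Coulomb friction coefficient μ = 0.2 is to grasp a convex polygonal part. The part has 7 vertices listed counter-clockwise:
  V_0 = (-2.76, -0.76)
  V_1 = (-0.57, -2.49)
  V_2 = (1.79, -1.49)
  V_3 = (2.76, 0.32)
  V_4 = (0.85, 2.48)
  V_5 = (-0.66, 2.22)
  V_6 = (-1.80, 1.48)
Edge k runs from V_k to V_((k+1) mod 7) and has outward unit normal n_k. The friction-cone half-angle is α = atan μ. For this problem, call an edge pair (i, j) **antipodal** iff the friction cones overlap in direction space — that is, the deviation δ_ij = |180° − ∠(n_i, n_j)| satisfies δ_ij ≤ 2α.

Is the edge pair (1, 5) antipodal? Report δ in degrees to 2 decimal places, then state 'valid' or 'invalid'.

δ = 10.02°, valid

α = atan 0.2 = 11.31°;  2α = 22.62°
edge 1: e_1 = (+2.36, +1.00);  n_1 = (+0.3901, -0.9208)
edge 5: e_5 = (-1.14, -0.74);  n_5 = (-0.5445, +0.8388)
∠(n_1, n_5) = 169.98°
δ = |180° − 169.98°| = 10.02°
10.02° ≤ 2α = 22.62°  →  valid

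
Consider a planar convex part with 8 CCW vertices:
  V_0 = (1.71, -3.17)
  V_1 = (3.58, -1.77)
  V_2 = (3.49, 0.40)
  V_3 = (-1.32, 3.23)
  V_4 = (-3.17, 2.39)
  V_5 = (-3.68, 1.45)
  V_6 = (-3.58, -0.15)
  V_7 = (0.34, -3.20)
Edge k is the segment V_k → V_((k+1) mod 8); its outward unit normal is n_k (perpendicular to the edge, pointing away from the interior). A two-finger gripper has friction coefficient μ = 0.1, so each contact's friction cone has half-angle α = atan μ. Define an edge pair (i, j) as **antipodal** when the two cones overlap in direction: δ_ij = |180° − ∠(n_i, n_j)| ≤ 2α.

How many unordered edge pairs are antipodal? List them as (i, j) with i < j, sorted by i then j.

count = 2; pairs: (1,5), (2,6)

α = atan 0.1 = 5.71°;  2α = 11.42°
n_0 = (+0.5993, -0.8005)
n_1 = (+0.9991, +0.0414)
n_2 = (+0.5071, +0.8619)
n_3 = (-0.4134, +0.9105)
n_4 = (-0.8790, +0.4769)
n_5 = (-0.9981, -0.0624)
n_6 = (-0.6141, -0.7892)
n_7 = (+0.0219, -0.9998)
  (0,1): δ = 124.45°  ·
  (0,2): δ = 67.29°  ·
  (0,3): δ = 12.40°  ·
  (0,4): δ = 24.70°  ·
  (0,5): δ = 56.76°  ·
  (0,6): δ = 105.29°  ·
  (0,7): δ = 144.43°  ·
  (1,2): δ = 122.85°  ·
  (1,3): δ = 67.95°  ·
  (1,4): δ = 30.86°  ·
  (1,5): δ = 1.20°  ✓
  (1,6): δ = 49.74°  ·
  (1,7): δ = 88.88°  ·
  (2,3): δ = 125.11°  ·
  (2,4): δ = 88.01°  ·
  (2,5): δ = 55.95°  ·
  (2,6): δ = 7.41°  ✓
  (2,7): δ = 31.73°  ·
  (3,4): δ = 142.90°  ·
  (3,5): δ = 110.84°  ·
  (3,6): δ = 62.31°  ·
  (3,7): δ = 23.17°  ·
  (4,5): δ = 147.94°  ·
  (4,6): δ = 99.40°  ·
  (4,7): δ = 60.26°  ·
  (5,6): δ = 131.46°  ·
  (5,7): δ = 92.32°  ·
  (6,7): δ = 140.86°  ·
antipodal pairs: 2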